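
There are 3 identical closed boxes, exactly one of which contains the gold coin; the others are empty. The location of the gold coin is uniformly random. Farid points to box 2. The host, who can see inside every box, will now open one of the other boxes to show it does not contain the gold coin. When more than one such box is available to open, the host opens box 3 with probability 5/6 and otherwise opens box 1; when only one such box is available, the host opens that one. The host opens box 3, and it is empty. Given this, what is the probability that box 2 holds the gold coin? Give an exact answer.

Apply Bayes' rule, conditioning on where the gold coin actually is.
If it is in box 1 (prior 1/3): only box 3 is available, probability 1; weight (1/3)·1 = 1/3.
If it is in box 2 (prior 1/3): box 3 is available, opened with probability 5/6; weight (1/3)·(5/6) = 5/18.
If it is in box 3 (prior 1/3): the host opened box 3, so this case is ruled out; weight (1/3)·0 = 0.
The weights sum to 11/18.
So P(the gold coin in box 2 | the host opened box 3) = (5/18) / (11/18) = 5/11.

5/11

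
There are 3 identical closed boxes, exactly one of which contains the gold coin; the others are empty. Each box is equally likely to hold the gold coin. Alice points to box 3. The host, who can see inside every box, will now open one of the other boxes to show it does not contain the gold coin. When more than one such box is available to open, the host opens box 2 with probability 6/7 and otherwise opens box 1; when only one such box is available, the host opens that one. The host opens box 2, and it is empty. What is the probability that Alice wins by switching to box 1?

Condition on the true location of the gold coin.
If it is in box 1 (prior 1/3): only box 2 is available, probability 1; weight (1/3)·1 = 1/3.
If it is in box 2 (prior 1/3): the host opened box 2, so this case is ruled out; weight (1/3)·0 = 0.
If it is in box 3 (prior 1/3): box 2 is available, opened with probability 6/7; weight (1/3)·(6/7) = 2/7.
The weights sum to 13/21.
So P(the gold coin in box 1 | the host opened box 2) = (1/3) / (13/21) = 7/13.

7/13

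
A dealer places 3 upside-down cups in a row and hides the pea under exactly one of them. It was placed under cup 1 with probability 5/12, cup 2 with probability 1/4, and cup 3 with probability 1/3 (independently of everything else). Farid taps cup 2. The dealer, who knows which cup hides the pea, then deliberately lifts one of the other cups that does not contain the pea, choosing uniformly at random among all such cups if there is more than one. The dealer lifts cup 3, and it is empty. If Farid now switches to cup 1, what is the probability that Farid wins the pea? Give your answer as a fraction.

10/13

Consider each possible location of the pea in turn.
If it is under cup 1 (prior 5/12): the dealer has no choice, probability 1; weight (5/12)·1 = 5/12.
If it is under cup 2 (prior 1/4): the dealer has 2 equally likely choices, so probability 1/2; weight (1/4)·(1/2) = 1/8.
If it is under cup 3 (prior 1/3): the dealer opened cup 3, so this case is ruled out; weight (1/3)·0 = 0.
The weights sum to 13/24.
So P(the pea under cup 1 | the dealer opened cup 3) = (5/12) / (13/24) = 10/13.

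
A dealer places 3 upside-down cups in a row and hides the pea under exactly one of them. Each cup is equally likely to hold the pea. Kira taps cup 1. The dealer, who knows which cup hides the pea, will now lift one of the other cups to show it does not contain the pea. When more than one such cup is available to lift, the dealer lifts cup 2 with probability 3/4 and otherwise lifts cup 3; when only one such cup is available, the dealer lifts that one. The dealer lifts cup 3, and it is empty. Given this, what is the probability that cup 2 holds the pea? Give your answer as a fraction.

Consider each possible location of the pea in turn.
If it is under cup 1 (prior 1/3): cup 2 is available but not opened, probability 1/4; weight (1/3)·(1/4) = 1/12.
If it is under cup 2 (prior 1/3): only cup 3 is available, probability 1; weight (1/3)·1 = 1/3.
If it is under cup 3 (prior 1/3): the dealer opened cup 3, so this case is ruled out; weight (1/3)·0 = 0.
The weights sum to 5/12.
So P(the pea under cup 2 | the dealer opened cup 3) = (1/3) / (5/12) = 4/5.

4/5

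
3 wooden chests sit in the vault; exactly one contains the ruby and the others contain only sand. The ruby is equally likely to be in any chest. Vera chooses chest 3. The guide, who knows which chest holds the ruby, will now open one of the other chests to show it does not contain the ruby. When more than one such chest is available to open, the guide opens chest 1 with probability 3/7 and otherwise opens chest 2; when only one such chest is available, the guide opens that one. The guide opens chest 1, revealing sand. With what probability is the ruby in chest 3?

Condition on the true location of the ruby.
If it is in chest 1 (prior 1/3): the guide opened chest 1, so this case is ruled out; weight (1/3)·0 = 0.
If it is in chest 2 (prior 1/3): only chest 1 is available, probability 1; weight (1/3)·1 = 1/3.
If it is in chest 3 (prior 1/3): chest 1 is available, opened with probability 3/7; weight (1/3)·(3/7) = 1/7.
The weights sum to 10/21.
So P(the ruby in chest 3 | the guide opened chest 1) = (1/7) / (10/21) = 3/10.

3/10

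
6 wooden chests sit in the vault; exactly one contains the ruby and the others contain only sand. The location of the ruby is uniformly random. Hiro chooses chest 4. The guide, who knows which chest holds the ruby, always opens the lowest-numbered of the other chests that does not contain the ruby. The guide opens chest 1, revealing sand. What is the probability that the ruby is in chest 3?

1/5

Consider each possible location of the ruby in turn.
If it is in chest 1 (prior 1/6): the guide opened chest 1, so this case is ruled out; weight (1/6)·0 = 0.
If it is in any of chests 2, 3, 4, 5, and 6 (prior 1/6 each): chest 1 is the lowest-numbered option available, probability 1; weight (1/6)·1 = 1/6 each.
The weights sum to 5/6.
So P(the ruby in chest 3 | the guide opened chest 1) = (1/6) / (5/6) = 1/5.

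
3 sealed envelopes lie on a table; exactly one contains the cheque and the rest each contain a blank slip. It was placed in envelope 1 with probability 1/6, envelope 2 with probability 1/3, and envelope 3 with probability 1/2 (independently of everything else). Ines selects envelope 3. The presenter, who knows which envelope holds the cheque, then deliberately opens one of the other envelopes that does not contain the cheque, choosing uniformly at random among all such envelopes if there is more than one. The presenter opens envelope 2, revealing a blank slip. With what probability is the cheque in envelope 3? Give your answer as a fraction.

3/5

Apply Bayes' rule, conditioning on where the cheque actually is.
If it is in envelope 1 (prior 1/6): the presenter has no choice, probability 1; weight (1/6)·1 = 1/6.
If it is in envelope 2 (prior 1/3): the presenter opened envelope 2, so this case is ruled out; weight (1/3)·0 = 0.
If it is in envelope 3 (prior 1/2): the presenter has 2 equally likely choices, so probability 1/2; weight (1/2)·(1/2) = 1/4.
The weights sum to 5/12.
So P(the cheque in envelope 3 | the presenter opened envelope 2) = (1/4) / (5/12) = 3/5.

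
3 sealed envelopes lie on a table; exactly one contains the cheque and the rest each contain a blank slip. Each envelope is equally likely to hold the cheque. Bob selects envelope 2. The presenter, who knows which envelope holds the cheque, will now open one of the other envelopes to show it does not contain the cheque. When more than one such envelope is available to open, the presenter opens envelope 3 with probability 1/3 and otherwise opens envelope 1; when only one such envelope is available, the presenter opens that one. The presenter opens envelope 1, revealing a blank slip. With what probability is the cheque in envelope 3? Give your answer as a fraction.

3/5

Condition on the true location of the cheque.
If it is in envelope 1 (prior 1/3): the presenter opened envelope 1, so this case is ruled out; weight (1/3)·0 = 0.
If it is in envelope 2 (prior 1/3): envelope 3 is available but not opened, probability 2/3; weight (1/3)·(2/3) = 2/9.
If it is in envelope 3 (prior 1/3): only envelope 1 is available, probability 1; weight (1/3)·1 = 1/3.
The weights sum to 5/9.
So P(the cheque in envelope 3 | the presenter opened envelope 1) = (1/3) / (5/9) = 3/5.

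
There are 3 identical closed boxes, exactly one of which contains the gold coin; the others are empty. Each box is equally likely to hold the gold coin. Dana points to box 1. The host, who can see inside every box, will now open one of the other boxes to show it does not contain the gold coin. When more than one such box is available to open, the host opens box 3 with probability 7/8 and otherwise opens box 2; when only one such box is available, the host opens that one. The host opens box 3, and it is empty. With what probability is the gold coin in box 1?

7/15

Condition on the true location of the gold coin.
If it is in box 1 (prior 1/3): box 3 is available, opened with probability 7/8; weight (1/3)·(7/8) = 7/24.
If it is in box 2 (prior 1/3): only box 3 is available, probability 1; weight (1/3)·1 = 1/3.
If it is in box 3 (prior 1/3): the host opened box 3, so this case is ruled out; weight (1/3)·0 = 0.
The weights sum to 5/8.
So P(the gold coin in box 1 | the host opened box 3) = (7/24) / (5/8) = 7/15.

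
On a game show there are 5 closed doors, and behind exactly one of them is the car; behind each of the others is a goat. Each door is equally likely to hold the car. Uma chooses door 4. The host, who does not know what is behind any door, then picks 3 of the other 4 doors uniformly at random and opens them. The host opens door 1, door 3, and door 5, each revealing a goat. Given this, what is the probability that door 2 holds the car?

Consider each possible location of the car in turn.
If it is behind any of doors 1, 3, and 5 (prior 1/5 each): that door was opened and seen not to hold the prize — ruled out; weight (1/5)·0 = 0 each.
If it is behind either of doors 2 and 4 (prior 1/5 each): the host picks exactly this set with probability 1/4 regardless, and none is the prize; weight (1/5)·(1/4) = 1/20 each.
The weights sum to 1/10.
So P(the car behind door 2 | the host opened door 1, door 3, and door 5) = (1/20) / (1/10) = 1/2.

1/2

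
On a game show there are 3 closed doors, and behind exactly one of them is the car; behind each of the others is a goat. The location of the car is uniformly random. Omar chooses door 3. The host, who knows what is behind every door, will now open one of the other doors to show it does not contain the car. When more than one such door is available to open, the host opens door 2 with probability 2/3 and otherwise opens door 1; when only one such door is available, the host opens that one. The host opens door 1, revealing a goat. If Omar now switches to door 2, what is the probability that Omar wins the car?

3/4

Apply Bayes' rule, conditioning on where the car actually is.
If it is behind door 1 (prior 1/3): the host opened door 1, so this case is ruled out; weight (1/3)·0 = 0.
If it is behind door 2 (prior 1/3): only door 1 is available, probability 1; weight (1/3)·1 = 1/3.
If it is behind door 3 (prior 1/3): door 2 is available but not opened, probability 1/3; weight (1/3)·(1/3) = 1/9.
The weights sum to 4/9.
So P(the car behind door 2 | the host opened door 1) = (1/3) / (4/9) = 3/4.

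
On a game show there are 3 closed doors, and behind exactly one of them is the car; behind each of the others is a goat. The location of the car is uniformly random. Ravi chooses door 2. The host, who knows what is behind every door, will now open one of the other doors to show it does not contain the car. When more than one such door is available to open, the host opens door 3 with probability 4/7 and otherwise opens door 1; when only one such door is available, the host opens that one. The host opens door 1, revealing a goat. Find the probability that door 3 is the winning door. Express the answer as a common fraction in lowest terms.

7/10

Apply Bayes' rule, conditioning on where the car actually is.
If it is behind door 1 (prior 1/3): the host opened door 1, so this case is ruled out; weight (1/3)·0 = 0.
If it is behind door 2 (prior 1/3): door 3 is available but not opened, probability 3/7; weight (1/3)·(3/7) = 1/7.
If it is behind door 3 (prior 1/3): only door 1 is available, probability 1; weight (1/3)·1 = 1/3.
The weights sum to 10/21.
So P(the car behind door 3 | the host opened door 1) = (1/3) / (10/21) = 7/10.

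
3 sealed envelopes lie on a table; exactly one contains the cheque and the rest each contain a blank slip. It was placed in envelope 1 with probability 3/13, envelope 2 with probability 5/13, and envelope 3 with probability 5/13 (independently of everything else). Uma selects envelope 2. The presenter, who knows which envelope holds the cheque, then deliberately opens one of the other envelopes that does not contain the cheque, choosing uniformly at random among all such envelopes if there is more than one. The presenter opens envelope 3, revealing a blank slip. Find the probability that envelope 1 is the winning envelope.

6/11

Consider each possible location of the cheque in turn.
If it is in envelope 1 (prior 3/13): the presenter has no choice, probability 1; weight (3/13)·1 = 3/13.
If it is in envelope 2 (prior 5/13): the presenter has 2 equally likely choices, so probability 1/2; weight (5/13)·(1/2) = 5/26.
If it is in envelope 3 (prior 5/13): the presenter opened envelope 3, so this case is ruled out; weight (5/13)·0 = 0.
The weights sum to 11/26.
So P(the cheque in envelope 1 | the presenter opened envelope 3) = (3/13) / (11/26) = 6/11.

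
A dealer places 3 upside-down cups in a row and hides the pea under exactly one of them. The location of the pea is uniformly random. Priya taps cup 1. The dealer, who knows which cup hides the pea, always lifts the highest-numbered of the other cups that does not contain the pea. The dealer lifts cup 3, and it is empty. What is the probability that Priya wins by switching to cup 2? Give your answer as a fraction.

1/2

Consider each possible location of the pea in turn.
If it is under either of cups 1 and 2 (prior 1/3 each): cup 3 is the highest-numbered option available, probability 1; weight (1/3)·1 = 1/3 each.
If it is under cup 3 (prior 1/3): the dealer opened cup 3, so this case is ruled out; weight (1/3)·0 = 0.
The weights sum to 2/3.
So P(the pea under cup 2 | the dealer opened cup 3) = (1/3) / (2/3) = 1/2.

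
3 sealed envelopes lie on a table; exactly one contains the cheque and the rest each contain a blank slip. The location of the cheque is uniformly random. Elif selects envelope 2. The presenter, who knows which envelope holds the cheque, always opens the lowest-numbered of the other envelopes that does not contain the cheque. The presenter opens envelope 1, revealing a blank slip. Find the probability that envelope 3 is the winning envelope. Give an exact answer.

1/2

Apply Bayes' rule, conditioning on where the cheque actually is.
If it is in envelope 1 (prior 1/3): the presenter opened envelope 1, so this case is ruled out; weight (1/3)·0 = 0.
If it is in either of envelopes 2 and 3 (prior 1/3 each): envelope 1 is the lowest-numbered option available, probability 1; weight (1/3)·1 = 1/3 each.
The weights sum to 2/3.
So P(the cheque in envelope 3 | the presenter opened envelope 1) = (1/3) / (2/3) = 1/2.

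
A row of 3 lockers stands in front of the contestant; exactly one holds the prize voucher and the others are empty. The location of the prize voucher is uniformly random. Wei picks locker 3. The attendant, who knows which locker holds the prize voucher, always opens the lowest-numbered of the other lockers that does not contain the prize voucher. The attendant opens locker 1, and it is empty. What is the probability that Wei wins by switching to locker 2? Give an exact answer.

Apply Bayes' rule, conditioning on where the prize voucher actually is.
If it is in locker 1 (prior 1/3): the attendant opened locker 1, so this case is ruled out; weight (1/3)·0 = 0.
If it is in either of lockers 2 and 3 (prior 1/3 each): locker 1 is the lowest-numbered option available, probability 1; weight (1/3)·1 = 1/3 each.
The weights sum to 2/3.
So P(the prize voucher in locker 2 | the attendant opened locker 1) = (1/3) / (2/3) = 1/2.

1/2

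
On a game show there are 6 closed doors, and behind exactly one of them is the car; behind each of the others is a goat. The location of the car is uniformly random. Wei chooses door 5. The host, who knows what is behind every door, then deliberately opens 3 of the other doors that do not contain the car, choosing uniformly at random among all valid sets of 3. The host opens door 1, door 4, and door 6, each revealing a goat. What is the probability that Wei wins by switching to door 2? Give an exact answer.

Apply Bayes' rule, conditioning on where the car actually is.
If it is behind any of doors 1, 4, and 6 (prior 1/6 each): that door was opened and seen not to hold the prize — ruled out; weight (1/6)·0 = 0 each.
If it is behind either of doors 2 and 3 (prior 1/6 each): the host has 4 equally likely choices, so probability 1/4; weight (1/6)·(1/4) = 1/24 each.
If it is behind door 5 (prior 1/6): the host has 10 equally likely choices, so probability 1/10; weight (1/6)·(1/10) = 1/60.
The weights sum to 1/10.
So P(the car behind door 2 | the host opened door 1, door 4, and door 6) = (1/24) / (1/10) = 5/12.

5/12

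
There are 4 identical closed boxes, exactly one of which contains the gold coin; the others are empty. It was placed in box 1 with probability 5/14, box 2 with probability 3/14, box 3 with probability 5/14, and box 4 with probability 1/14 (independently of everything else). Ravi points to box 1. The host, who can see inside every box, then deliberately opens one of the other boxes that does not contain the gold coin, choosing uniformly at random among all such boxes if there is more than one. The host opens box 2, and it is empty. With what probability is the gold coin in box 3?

Apply Bayes' rule, conditioning on where the gold coin actually is.
If it is in box 1 (prior 5/14): the host has 3 equally likely choices, so probability 1/3; weight (5/14)·(1/3) = 5/42.
If it is in box 2 (prior 3/14): the host opened box 2, so this case is ruled out; weight (3/14)·0 = 0.
If it is in box 3 (prior 5/14): the host has 2 equally likely choices, so probability 1/2; weight (5/14)·(1/2) = 5/28.
If it is in box 4 (prior 1/14): the host has 2 equally likely choices, so probability 1/2; weight (1/14)·(1/2) = 1/28.
The weights sum to 1/3.
So P(the gold coin in box 3 | the host opened box 2) = (5/28) / (1/3) = 15/28.

15/28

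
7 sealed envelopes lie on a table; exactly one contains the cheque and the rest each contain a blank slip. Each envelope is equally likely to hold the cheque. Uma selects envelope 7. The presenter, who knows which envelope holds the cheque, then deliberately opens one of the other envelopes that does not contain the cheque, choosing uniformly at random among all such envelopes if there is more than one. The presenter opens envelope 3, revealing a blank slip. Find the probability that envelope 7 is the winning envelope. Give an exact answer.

1/7

Consider each possible location of the cheque in turn.
If it is in any of envelopes 1, 2, 4, 5, and 6 (prior 1/7 each): the presenter has 5 equally likely choices, so probability 1/5; weight (1/7)·(1/5) = 1/35 each.
If it is in envelope 3 (prior 1/7): the presenter opened envelope 3, so this case is ruled out; weight (1/7)·0 = 0.
If it is in envelope 7 (prior 1/7): the presenter has 6 equally likely choices, so probability 1/6; weight (1/7)·(1/6) = 1/42.
The weights sum to 1/6.
So P(the cheque in envelope 7 | the presenter opened envelope 3) = (1/42) / (1/6) = 1/7.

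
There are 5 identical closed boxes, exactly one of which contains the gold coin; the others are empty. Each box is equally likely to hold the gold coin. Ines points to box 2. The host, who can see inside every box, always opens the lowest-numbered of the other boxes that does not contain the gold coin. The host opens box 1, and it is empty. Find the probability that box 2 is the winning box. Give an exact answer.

1/4

Apply Bayes' rule, conditioning on where the gold coin actually is.
If it is in box 1 (prior 1/5): the host opened box 1, so this case is ruled out; weight (1/5)·0 = 0.
If it is in any of boxes 2, 3, 4, and 5 (prior 1/5 each): box 1 is the lowest-numbered option available, probability 1; weight (1/5)·1 = 1/5 each.
The weights sum to 4/5.
So P(the gold coin in box 2 | the host opened box 1) = (1/5) / (4/5) = 1/4.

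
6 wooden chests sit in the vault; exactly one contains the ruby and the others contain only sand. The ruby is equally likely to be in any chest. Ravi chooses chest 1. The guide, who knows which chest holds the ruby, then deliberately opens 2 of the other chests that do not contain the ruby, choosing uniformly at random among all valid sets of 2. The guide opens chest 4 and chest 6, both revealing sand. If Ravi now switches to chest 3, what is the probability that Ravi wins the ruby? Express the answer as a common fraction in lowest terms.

5/18

Consider each possible location of the ruby in turn.
If it is in chest 1 (prior 1/6): the guide has 10 equally likely choices, so probability 1/10; weight (1/6)·(1/10) = 1/60.
If it is in any of chests 2, 3, and 5 (prior 1/6 each): the guide has 6 equally likely choices, so probability 1/6; weight (1/6)·(1/6) = 1/36 each.
If it is in either of chests 4 and 6 (prior 1/6 each): that chest was opened and seen not to hold the prize — ruled out; weight (1/6)·0 = 0 each.
The weights sum to 1/10.
So P(the ruby in chest 3 | the guide opened chest 4 and chest 6) = (1/36) / (1/10) = 5/18.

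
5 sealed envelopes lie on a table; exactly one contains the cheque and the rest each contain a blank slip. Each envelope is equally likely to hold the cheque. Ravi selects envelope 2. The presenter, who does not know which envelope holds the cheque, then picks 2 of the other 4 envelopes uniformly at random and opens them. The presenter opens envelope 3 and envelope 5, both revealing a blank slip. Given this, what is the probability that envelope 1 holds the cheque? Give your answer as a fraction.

Condition on the true location of the cheque.
If it is in any of envelopes 1, 2, and 4 (prior 1/5 each): the presenter picks exactly this set with probability 1/6 regardless, and none is the prize; weight (1/5)·(1/6) = 1/30 each.
If it is in either of envelopes 3 and 5 (prior 1/5 each): that envelope was opened and seen not to hold the prize — ruled out; weight (1/5)·0 = 0 each.
The weights sum to 1/10.
So P(the cheque in envelope 1 | the presenter opened envelope 3 and envelope 5) = (1/30) / (1/10) = 1/3.

1/3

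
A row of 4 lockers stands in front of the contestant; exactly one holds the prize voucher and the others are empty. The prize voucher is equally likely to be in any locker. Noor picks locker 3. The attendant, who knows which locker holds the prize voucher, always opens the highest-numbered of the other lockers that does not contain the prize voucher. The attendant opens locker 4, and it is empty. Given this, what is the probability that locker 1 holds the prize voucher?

1/3

Condition on the true location of the prize voucher.
If it is in any of lockers 1, 2, and 3 (prior 1/4 each): locker 4 is the highest-numbered option available, probability 1; weight (1/4)·1 = 1/4 each.
If it is in locker 4 (prior 1/4): the attendant opened locker 4, so this case is ruled out; weight (1/4)·0 = 0.
The weights sum to 3/4.
So P(the prize voucher in locker 1 | the attendant opened locker 4) = (1/4) / (3/4) = 1/3.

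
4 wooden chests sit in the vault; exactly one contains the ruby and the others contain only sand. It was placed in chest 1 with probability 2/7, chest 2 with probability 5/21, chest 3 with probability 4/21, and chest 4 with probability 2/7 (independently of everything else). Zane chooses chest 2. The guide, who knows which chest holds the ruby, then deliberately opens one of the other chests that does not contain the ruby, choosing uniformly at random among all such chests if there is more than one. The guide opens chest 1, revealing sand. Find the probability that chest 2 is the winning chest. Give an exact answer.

1/4

Condition on the true location of the ruby.
If it is in chest 1 (prior 2/7): the guide opened chest 1, so this case is ruled out; weight (2/7)·0 = 0.
If it is in chest 2 (prior 5/21): the guide has 3 equally likely choices, so probability 1/3; weight (5/21)·(1/3) = 5/63.
If it is in chest 3 (prior 4/21): the guide has 2 equally likely choices, so probability 1/2; weight (4/21)·(1/2) = 2/21.
If it is in chest 4 (prior 2/7): the guide has 2 equally likely choices, so probability 1/2; weight (2/7)·(1/2) = 1/7.
The weights sum to 20/63.
So P(the ruby in chest 2 | the guide opened chest 1) = (5/63) / (20/63) = 1/4.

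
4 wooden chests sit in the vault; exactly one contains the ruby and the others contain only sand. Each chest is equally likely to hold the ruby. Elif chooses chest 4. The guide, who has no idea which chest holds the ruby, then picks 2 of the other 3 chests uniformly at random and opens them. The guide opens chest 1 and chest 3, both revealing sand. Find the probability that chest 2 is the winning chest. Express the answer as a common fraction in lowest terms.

1/2

Condition on the true location of the ruby.
If it is in either of chests 1 and 3 (prior 1/4 each): that chest was opened and seen not to hold the prize — ruled out; weight (1/4)·0 = 0 each.
If it is in either of chests 2 and 4 (prior 1/4 each): the guide picks exactly this set with probability 1/3 regardless, and none is the prize; weight (1/4)·(1/3) = 1/12 each.
The weights sum to 1/6.
So P(the ruby in chest 2 | the guide opened chest 1 and chest 3) = (1/12) / (1/6) = 1/2.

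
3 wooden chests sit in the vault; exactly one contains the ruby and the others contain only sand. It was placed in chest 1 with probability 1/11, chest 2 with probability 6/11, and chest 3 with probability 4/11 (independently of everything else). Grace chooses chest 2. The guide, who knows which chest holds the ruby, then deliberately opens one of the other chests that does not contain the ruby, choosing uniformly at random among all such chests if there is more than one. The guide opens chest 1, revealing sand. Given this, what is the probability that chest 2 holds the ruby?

3/7

Apply Bayes' rule, conditioning on where the ruby actually is.
If it is in chest 1 (prior 1/11): the guide opened chest 1, so this case is ruled out; weight (1/11)·0 = 0.
If it is in chest 2 (prior 6/11): the guide has 2 equally likely choices, so probability 1/2; weight (6/11)·(1/2) = 3/11.
If it is in chest 3 (prior 4/11): the guide has no choice, probability 1; weight (4/11)·1 = 4/11.
The weights sum to 7/11.
So P(the ruby in chest 2 | the guide opened chest 1) = (3/11) / (7/11) = 3/7.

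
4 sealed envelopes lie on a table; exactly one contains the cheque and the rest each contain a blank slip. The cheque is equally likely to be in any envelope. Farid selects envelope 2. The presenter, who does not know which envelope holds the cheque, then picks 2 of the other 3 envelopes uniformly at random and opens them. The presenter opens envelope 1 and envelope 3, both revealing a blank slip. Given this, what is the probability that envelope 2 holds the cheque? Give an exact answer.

1/2

Because the presenter chose which envelopes to open without knowing where the cheque is, the choice is independent of the prize location. Learning that none of the 2 opened envelopes holds the cheque simply rules out those 2 locations and leaves the remaining 2 envelopes still equally likely by symmetry.
So P(the cheque in envelope 2) = 1/2.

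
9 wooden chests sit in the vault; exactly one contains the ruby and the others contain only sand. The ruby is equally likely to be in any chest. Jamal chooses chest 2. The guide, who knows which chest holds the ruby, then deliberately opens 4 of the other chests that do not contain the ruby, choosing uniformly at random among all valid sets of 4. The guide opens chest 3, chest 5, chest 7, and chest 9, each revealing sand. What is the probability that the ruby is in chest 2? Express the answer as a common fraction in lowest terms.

Consider each possible location of the ruby in turn.
If it is in any of chests 1, 4, 6, and 8 (prior 1/9 each): the guide has 35 equally likely choices, so probability 1/35; weight (1/9)·(1/35) = 1/315 each.
If it is in chest 2 (prior 1/9): the guide has 70 equally likely choices, so probability 1/70; weight (1/9)·(1/70) = 1/630.
If it is in any of chests 3, 5, 7, and 9 (prior 1/9 each): that chest was opened and seen not to hold the prize — ruled out; weight (1/9)·0 = 0 each.
The weights sum to 1/70.
So P(the ruby in chest 2 | the guide opened chest 3, chest 5, chest 7, and chest 9) = (1/630) / (1/70) = 1/9.

1/9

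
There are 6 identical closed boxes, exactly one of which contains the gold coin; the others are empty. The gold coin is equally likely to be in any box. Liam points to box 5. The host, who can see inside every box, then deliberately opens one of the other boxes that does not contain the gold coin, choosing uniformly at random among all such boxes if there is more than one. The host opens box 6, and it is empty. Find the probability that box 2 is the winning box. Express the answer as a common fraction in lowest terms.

Consider each possible location of the gold coin in turn.
If it is in any of boxes 1, 2, 3, and 4 (prior 1/6 each): the host has 4 equally likely choices, so probability 1/4; weight (1/6)·(1/4) = 1/24 each.
If it is in box 5 (prior 1/6): the host has 5 equally likely choices, so probability 1/5; weight (1/6)·(1/5) = 1/30.
If it is in box 6 (prior 1/6): the host opened box 6, so this case is ruled out; weight (1/6)·0 = 0.
The weights sum to 1/5.
So P(the gold coin in box 2 | the host opened box 6) = (1/24) / (1/5) = 5/24.

5/24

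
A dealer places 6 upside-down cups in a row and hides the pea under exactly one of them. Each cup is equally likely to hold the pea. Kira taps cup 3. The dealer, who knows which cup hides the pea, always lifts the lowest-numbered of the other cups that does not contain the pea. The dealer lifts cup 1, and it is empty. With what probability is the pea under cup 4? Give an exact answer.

1/5

Condition on the true location of the pea.
If it is under cup 1 (prior 1/6): the dealer opened cup 1, so this case is ruled out; weight (1/6)·0 = 0.
If it is under any of cups 2, 3, 4, 5, and 6 (prior 1/6 each): cup 1 is the lowest-numbered option available, probability 1; weight (1/6)·1 = 1/6 each.
The weights sum to 5/6.
So P(the pea under cup 4 | the dealer opened cup 1) = (1/6) / (5/6) = 1/5.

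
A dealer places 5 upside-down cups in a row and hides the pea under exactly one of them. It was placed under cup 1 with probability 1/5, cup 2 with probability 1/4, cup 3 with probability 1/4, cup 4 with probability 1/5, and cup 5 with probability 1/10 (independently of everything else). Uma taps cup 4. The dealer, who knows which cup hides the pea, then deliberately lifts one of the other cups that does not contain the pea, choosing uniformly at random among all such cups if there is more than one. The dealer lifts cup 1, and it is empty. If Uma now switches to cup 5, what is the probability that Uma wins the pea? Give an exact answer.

2/15

Apply Bayes' rule, conditioning on where the pea actually is.
If it is under cup 1 (prior 1/5): the dealer opened cup 1, so this case is ruled out; weight (1/5)·0 = 0.
If it is under either of cups 2 and 3 (prior 1/4 each): the dealer has 3 equally likely choices, so probability 1/3; weight (1/4)·(1/3) = 1/12 each.
If it is under cup 4 (prior 1/5): the dealer has 4 equally likely choices, so probability 1/4; weight (1/5)·(1/4) = 1/20.
If it is under cup 5 (prior 1/10): the dealer has 3 equally likely choices, so probability 1/3; weight (1/10)·(1/3) = 1/30.
The weights sum to 1/4.
So P(the pea under cup 5 | the dealer opened cup 1) = (1/30) / (1/4) = 2/15.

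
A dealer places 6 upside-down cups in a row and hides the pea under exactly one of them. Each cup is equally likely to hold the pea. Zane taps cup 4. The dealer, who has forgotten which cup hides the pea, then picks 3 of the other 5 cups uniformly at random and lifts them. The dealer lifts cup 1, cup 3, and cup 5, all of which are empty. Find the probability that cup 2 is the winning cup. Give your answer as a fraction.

Apply Bayes' rule, conditioning on where the pea actually is.
If it is under any of cups 1, 3, and 5 (prior 1/6 each): that cup was opened and seen not to hold the prize — ruled out; weight (1/6)·0 = 0 each.
If it is under any of cups 2, 4, and 6 (prior 1/6 each): the dealer picks exactly this set with probability 1/10 regardless, and none is the prize; weight (1/6)·(1/10) = 1/60 each.
The weights sum to 1/20.
So P(the pea under cup 2 | the dealer opened cup 1, cup 3, and cup 5) = (1/60) / (1/20) = 1/3.

1/3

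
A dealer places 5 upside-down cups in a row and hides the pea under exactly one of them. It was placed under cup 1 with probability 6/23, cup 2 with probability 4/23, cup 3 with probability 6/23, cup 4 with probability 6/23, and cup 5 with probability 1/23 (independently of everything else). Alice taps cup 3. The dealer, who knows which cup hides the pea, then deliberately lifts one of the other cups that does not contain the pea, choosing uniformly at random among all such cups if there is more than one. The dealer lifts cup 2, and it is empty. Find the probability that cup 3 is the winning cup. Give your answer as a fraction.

Apply Bayes' rule, conditioning on where the pea actually is.
If it is under either of cups 1 and 4 (prior 6/23 each): the dealer has 3 equally likely choices, so probability 1/3; weight (6/23)·(1/3) = 2/23 each.
If it is under cup 2 (prior 4/23): the dealer opened cup 2, so this case is ruled out; weight (4/23)·0 = 0.
If it is under cup 3 (prior 6/23): the dealer has 4 equally likely choices, so probability 1/4; weight (6/23)·(1/4) = 3/46.
If it is under cup 5 (prior 1/23): the dealer has 3 equally likely choices, so probability 1/3; weight (1/23)·(1/3) = 1/69.
The weights sum to 35/138.
So P(the pea under cup 3 | the dealer opened cup 2) = (3/46) / (35/138) = 9/35.

9/35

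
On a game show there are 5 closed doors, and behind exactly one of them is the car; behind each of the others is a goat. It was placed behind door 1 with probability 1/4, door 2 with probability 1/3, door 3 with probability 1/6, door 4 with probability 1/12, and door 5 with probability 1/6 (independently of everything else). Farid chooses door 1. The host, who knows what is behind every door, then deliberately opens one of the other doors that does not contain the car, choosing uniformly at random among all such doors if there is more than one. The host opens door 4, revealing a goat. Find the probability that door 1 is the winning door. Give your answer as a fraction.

9/41

Apply Bayes' rule, conditioning on where the car actually is.
If it is behind door 1 (prior 1/4): the host has 4 equally likely choices, so probability 1/4; weight (1/4)·(1/4) = 1/16.
If it is behind door 2 (prior 1/3): the host has 3 equally likely choices, so probability 1/3; weight (1/3)·(1/3) = 1/9.
If it is behind either of doors 3 and 5 (prior 1/6 each): the host has 3 equally likely choices, so probability 1/3; weight (1/6)·(1/3) = 1/18 each.
If it is behind door 4 (prior 1/12): the host opened door 4, so this case is ruled out; weight (1/12)·0 = 0.
The weights sum to 41/144.
So P(the car behind door 1 | the host opened door 4) = (1/16) / (41/144) = 9/41.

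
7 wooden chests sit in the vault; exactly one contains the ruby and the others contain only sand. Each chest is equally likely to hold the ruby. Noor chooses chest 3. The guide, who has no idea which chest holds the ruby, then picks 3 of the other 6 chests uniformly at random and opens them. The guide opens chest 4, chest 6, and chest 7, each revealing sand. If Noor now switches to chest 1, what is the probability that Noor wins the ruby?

Apply Bayes' rule, conditioning on where the ruby actually is.
If it is in any of chests 1, 2, 3, and 5 (prior 1/7 each): the guide picks exactly this set with probability 1/20 regardless, and none is the prize; weight (1/7)·(1/20) = 1/140 each.
If it is in any of chests 4, 6, and 7 (prior 1/7 each): that chest was opened and seen not to hold the prize — ruled out; weight (1/7)·0 = 0 each.
The weights sum to 1/35.
So P(the ruby in chest 1 | the guide opened chest 4, chest 6, and chest 7) = (1/140) / (1/35) = 1/4.

1/4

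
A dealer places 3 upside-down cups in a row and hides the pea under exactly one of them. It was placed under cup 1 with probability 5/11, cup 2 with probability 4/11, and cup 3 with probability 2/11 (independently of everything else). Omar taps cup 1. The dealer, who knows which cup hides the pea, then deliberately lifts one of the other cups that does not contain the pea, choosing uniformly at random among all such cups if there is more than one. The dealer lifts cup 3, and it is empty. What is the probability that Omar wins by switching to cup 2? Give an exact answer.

8/13

Consider each possible location of the pea in turn.
If it is under cup 1 (prior 5/11): the dealer has 2 equally likely choices, so probability 1/2; weight (5/11)·(1/2) = 5/22.
If it is under cup 2 (prior 4/11): the dealer has no choice, probability 1; weight (4/11)·1 = 4/11.
If it is under cup 3 (prior 2/11): the dealer opened cup 3, so this case is ruled out; weight (2/11)·0 = 0.
The weights sum to 13/22.
So P(the pea under cup 2 | the dealer opened cup 3) = (4/11) / (13/22) = 8/13.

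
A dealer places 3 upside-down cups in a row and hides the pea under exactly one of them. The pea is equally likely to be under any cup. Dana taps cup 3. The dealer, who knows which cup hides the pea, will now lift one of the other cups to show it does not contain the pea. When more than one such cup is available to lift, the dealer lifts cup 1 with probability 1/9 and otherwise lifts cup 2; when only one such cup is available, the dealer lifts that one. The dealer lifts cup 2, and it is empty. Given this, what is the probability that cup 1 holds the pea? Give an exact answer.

Condition on the true location of the pea.
If it is under cup 1 (prior 1/3): only cup 2 is available, probability 1; weight (1/3)·1 = 1/3.
If it is under cup 2 (prior 1/3): the dealer opened cup 2, so this case is ruled out; weight (1/3)·0 = 0.
If it is under cup 3 (prior 1/3): cup 1 is available but not opened, probability 8/9; weight (1/3)·(8/9) = 8/27.
The weights sum to 17/27.
So P(the pea under cup 1 | the dealer opened cup 2) = (1/3) / (17/27) = 9/17.

9/17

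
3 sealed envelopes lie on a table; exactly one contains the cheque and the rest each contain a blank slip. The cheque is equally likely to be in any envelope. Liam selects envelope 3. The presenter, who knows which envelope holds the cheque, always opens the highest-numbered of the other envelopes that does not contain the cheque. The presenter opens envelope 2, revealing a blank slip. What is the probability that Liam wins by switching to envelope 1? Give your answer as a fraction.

1/2

Condition on the true location of the cheque.
If it is in either of envelopes 1 and 3 (prior 1/3 each): envelope 2 is the highest-numbered option available, probability 1; weight (1/3)·1 = 1/3 each.
If it is in envelope 2 (prior 1/3): the presenter opened envelope 2, so this case is ruled out; weight (1/3)·0 = 0.
The weights sum to 2/3.
So P(the cheque in envelope 1 | the presenter opened envelope 2) = (1/3) / (2/3) = 1/2.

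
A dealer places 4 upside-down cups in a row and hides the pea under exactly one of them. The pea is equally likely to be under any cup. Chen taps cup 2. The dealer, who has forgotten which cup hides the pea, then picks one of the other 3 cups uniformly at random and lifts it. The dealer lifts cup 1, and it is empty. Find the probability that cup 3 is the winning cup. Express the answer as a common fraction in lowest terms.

Consider each possible location of the pea in turn.
If it is under cup 1 (prior 1/4): the dealer opened cup 1, so this case is ruled out; weight (1/4)·0 = 0.
If it is under any of cups 2, 3, and 4 (prior 1/4 each): the dealer picks cup 1 with probability 1/3 regardless, and it is not the prize; weight (1/4)·(1/3) = 1/12 each.
The weights sum to 1/4.
So P(the pea under cup 3 | the dealer opened cup 1) = (1/12) / (1/4) = 1/3.

1/3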